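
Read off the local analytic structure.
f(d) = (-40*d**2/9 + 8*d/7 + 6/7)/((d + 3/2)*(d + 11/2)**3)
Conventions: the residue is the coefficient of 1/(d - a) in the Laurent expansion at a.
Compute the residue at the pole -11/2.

The residue is 19/112.

At the order-3 pole -11/2 set g(d) = (d - (-11/2))^3*f(d) = (-40*d**2/9 + 8*d/7 + 6/7)/(d + 3/2).
Order-3 pole: residue = g''(a)/2; g''(-11/2) = 19/56, so the residue is 19/112.


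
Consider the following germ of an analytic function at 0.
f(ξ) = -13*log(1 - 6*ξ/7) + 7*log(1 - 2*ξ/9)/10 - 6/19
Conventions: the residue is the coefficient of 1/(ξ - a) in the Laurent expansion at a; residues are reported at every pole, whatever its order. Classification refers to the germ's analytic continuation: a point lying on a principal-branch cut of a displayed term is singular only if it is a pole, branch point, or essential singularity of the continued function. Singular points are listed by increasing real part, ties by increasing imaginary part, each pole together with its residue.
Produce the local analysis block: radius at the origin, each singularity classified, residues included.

Radius of convergence at 0: 7/6.
At 7/6: a logarithmic branch point.
At 9/2: a logarithmic branch point.

Branch term (-13)*log(1 - ξ/(7/6)): its argument vanishes at ξ = 7/6, a logarithmic branch point, modulus 7/6.
Branch term (7/10)*log(1 - ξ/(9/2)): its argument vanishes at ξ = 9/2, a logarithmic branch point, modulus 9/2.
The radius of convergence is the smallest modulus among the singular points: 7/6.
List the singular points by increasing real part (a conjugate pair: the negative imaginary part first).


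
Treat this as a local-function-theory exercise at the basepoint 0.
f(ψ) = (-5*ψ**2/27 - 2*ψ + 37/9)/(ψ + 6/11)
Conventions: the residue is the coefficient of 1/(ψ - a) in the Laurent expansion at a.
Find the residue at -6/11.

At the order-1 pole -6/11 set g(ψ) = (ψ - (-6/11))*f(ψ) = -5*ψ**2/27 - 2*ψ + 37/9.
Simple pole: residue = g(a) at a = -6/11, which is 5605/1089.

The residue is 5605/1089.


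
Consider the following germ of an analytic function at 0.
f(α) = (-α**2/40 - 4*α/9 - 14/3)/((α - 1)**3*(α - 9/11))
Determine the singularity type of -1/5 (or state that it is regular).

Denominator factors: α - 9/11 = -56/55 at α = -1/5; α - 1 = -6/5 at α = -1/5 — none vanishes.
So the germ continues analytically to -1/5.

The point is a regular point.


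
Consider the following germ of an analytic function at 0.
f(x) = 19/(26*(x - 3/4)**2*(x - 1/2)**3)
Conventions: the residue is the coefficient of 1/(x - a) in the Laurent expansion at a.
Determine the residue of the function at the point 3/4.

At the order-2 pole 3/4 set g(x) = (x - (3/4))^2*f(x) = 19/(26*(x - 1/2)**3).
Order-2 pole: residue = g'(a); g'(3/4) = -7296/13, so the residue is -7296/13.

The residue is -7296/13.


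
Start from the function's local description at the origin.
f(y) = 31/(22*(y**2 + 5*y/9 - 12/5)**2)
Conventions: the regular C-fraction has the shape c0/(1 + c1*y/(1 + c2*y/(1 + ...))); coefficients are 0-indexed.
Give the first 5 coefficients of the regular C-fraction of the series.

Taylor coefficients (expand at 0): a_0 = 775/3168, a_1 = 19375/171072, a_2 = 2995375/12317184, a_3 = 153353125/997691904, a_4 = 84677991875/431002902528.
c0 = a_0 = 775/3168. Peel one level at a time: if S = 1 + c*y/S' with S'(0) = 1, then c is the y-coefficient of S and S' = c*y/(S - 1).
S_1 = c0/f = 1 + (-25/54)*y + (-9095/11664)*y^2 + ...; c1 = -25/54.
S_2 = c1*y/(S_1 - 1) = 1 + (-1819/1080)*y + (3794761/1166400)*y^2 + ...; c2 = -1819/1080.
S_3 = c2*y/(S_2 - 1) = 1 + (3794761/1964520)*y + (939195/3308761)*y^2 + ...; c3 = 3794761/1964520.
S_4 = c3*y/(S_3 - 1) = 1 + (-1014330600/6902670259)*y + ...; c4 = -1014330600/6902670259.

The regular C-fraction coefficients are [775/3168, -25/54, -1819/1080, 3794761/1964520, -1014330600/6902670259].


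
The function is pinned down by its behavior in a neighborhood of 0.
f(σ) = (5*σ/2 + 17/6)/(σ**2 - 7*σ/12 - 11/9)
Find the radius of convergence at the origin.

The radius of convergence is -7/24 + (1/24)*sqrt(753).

Denominator factor (σ**2 - 7*σ/12 - 11/9): discriminant 251/48, real irrational roots 7/24 + (1/24)*sqrt(753) and 7/24 - (1/24)*sqrt(753); poles of order 1, moduli 7/24 + (1/24)*sqrt(753) and -7/24 + (1/24)*sqrt(753).
The radius of convergence is the smallest modulus among the singular points: -7/24 + (1/24)*sqrt(753).


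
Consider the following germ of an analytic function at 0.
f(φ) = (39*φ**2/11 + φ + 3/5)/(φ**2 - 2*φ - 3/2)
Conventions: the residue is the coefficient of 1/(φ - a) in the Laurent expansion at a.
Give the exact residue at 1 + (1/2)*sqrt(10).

The residue is 89/22 + (1541/1100)*sqrt(10).

The factor φ**2 - 2*φ - 3/2 splits as (φ - a)(φ - a') with a = 1 + (1/2)*sqrt(10), a' = 1 - (1/2)*sqrt(10). At the order-1 pole a set g(φ) = (φ - a)*f(φ) = [39*φ**2/11 + φ + 3/5] / (φ - a').
Simple pole: residue = g(a) at a = 1 + (1/2)*sqrt(10), which is 89/22 + (1541/1100)*sqrt(10).


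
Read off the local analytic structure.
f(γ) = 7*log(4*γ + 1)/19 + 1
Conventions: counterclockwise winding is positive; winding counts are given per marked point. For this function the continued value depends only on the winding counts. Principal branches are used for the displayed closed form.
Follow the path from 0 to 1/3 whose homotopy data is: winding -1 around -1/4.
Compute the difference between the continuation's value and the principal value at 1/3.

The rational part is single-valued and drops out of the difference; each branch term changes only by its own monodromy.
(7/19)*log(1 - γ/(-1/4)): each positive loop around -1/4 adds 2*pi*i to the log, so winding -1 contributes (7/19)*(-1)*2*pi*i = -(14/19)*pi*i.
Summing the contributions at γ = 1/3 gives -(14/19)*pi*i.

Continued minus principal equals -(14/19)*pi*i.


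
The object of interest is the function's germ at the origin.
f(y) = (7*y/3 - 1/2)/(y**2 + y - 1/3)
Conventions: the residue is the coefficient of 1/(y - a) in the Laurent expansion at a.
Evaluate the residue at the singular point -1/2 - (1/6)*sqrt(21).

The factor y**2 + y - 1/3 splits as (y - a)(y - a') with a = -1/2 - (1/6)*sqrt(21), a' = -1/2 + (1/6)*sqrt(21). At the order-1 pole a set g(y) = (y - a)*f(y) = [7*y/3 - 1/2] / (y - a').
Simple pole: residue = g(a) at a = -1/2 - (1/6)*sqrt(21), which is 7/6 + (5/21)*sqrt(21).

The residue is 7/6 + (5/21)*sqrt(21).


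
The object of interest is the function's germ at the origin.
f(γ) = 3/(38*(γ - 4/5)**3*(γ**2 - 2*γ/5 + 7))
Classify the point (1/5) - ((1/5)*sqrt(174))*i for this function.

The point is a pole of order 1.

The denominator factor γ**2 - 2*γ/5 + 7 vanishes at (1/5) - ((1/5)*sqrt(174))*i and appears to the power 1; the numerator there equals 3/38, nonzero, and no other factor vanishes.
Hence a pole whose order is the multiplicity, 1.


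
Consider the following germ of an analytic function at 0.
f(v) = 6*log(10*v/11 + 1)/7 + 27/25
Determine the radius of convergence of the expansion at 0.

Branch term (6/7)*log(1 - v/(-11/10)): its argument vanishes at v = -11/10, a logarithmic branch point, modulus 11/10.
The radius of convergence is the smallest modulus among the singular points: 11/10.

The radius of convergence is 11/10.


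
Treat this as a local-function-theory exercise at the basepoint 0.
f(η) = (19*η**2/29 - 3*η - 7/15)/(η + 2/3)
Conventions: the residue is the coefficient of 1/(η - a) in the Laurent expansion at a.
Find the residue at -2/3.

The residue is 2381/1305.

At the order-1 pole -2/3 set g(η) = (η - (-2/3))*f(η) = 19*η**2/29 - 3*η - 7/15.
Simple pole: residue = g(a) at a = -2/3, which is 2381/1305.


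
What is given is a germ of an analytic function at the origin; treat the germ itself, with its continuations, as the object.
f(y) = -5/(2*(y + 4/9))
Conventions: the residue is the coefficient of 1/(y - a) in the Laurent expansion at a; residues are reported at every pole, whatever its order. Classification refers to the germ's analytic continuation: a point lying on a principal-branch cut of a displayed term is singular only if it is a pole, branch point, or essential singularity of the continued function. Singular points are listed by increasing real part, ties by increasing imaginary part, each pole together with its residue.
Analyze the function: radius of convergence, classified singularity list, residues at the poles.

Radius of convergence at 0: 4/9.
At -4/9: a pole of order 1; residue -5/2.

Denominator factor (y + 4/9): pole of order 1 at -4/9, modulus 4/9.
The radius of convergence is the smallest modulus among the singular points: 4/9.
At the order-1 pole -4/9 set g(y) = (y - (-4/9))*f(y) = -5/2.
Simple pole: residue = g(a) at a = -4/9, which is -5/2.


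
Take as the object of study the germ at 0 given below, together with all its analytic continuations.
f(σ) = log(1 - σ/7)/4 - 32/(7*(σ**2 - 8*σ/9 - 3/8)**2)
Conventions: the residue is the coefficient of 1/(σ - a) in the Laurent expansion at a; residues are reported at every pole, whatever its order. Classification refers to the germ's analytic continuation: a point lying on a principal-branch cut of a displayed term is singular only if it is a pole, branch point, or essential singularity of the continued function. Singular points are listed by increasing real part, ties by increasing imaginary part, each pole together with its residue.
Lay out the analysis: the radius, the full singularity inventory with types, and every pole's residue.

Radius of convergence at 0: -4/9 + (1/36)*sqrt(742).
At 4/9 - (1/36)*sqrt(742): a pole of order 2; residue -(93312/963487)*sqrt(742).
At 4/9 + (1/36)*sqrt(742): a pole of order 2; residue (93312/963487)*sqrt(742).
At 7: a logarithmic branch point.

Denominator factor (σ**2 - 8*σ/9 - 3/8)^2: discriminant 371/162, real irrational roots 4/9 + (1/36)*sqrt(742) and 4/9 - (1/36)*sqrt(742); poles of order 2, moduli 4/9 + (1/36)*sqrt(742) and -4/9 + (1/36)*sqrt(742).
Branch term (1/4)*log(1 - σ/(7)): its argument vanishes at σ = 7, a logarithmic branch point, modulus 7.
The radius of convergence is the smallest modulus among the singular points: -4/9 + (1/36)*sqrt(742).
The branch term is analytic at 4/9 - (1/36)*sqrt(742) and contributes nothing to the residue; only the rational part matters.
The factor σ**2 - 8*σ/9 - 3/8 splits as (σ - a)(σ - a') with a = 4/9 - (1/36)*sqrt(742), a' = 4/9 + (1/36)*sqrt(742). At the order-2 pole a set g(σ) = (σ - a)^2*(rational part) = [-32/7] / (σ - a')^2.
Order-2 pole: residue = g'(a); g'(4/9 - (1/36)*sqrt(742)) = -(93312/963487)*sqrt(742), so the residue is -(93312/963487)*sqrt(742).
The branch term is analytic at 4/9 + (1/36)*sqrt(742) and contributes nothing to the residue; only the rational part matters.
The factor σ**2 - 8*σ/9 - 3/8 splits as (σ - a)(σ - a') with a = 4/9 + (1/36)*sqrt(742), a' = 4/9 - (1/36)*sqrt(742). At the order-2 pole a set g(σ) = (σ - a)^2*(rational part) = [-32/7] / (σ - a')^2.
Order-2 pole: residue = g'(a); g'(4/9 + (1/36)*sqrt(742)) = (93312/963487)*sqrt(742), so the residue is (93312/963487)*sqrt(742).
List the singular points by increasing real part (a conjugate pair: the negative imaginary part first).


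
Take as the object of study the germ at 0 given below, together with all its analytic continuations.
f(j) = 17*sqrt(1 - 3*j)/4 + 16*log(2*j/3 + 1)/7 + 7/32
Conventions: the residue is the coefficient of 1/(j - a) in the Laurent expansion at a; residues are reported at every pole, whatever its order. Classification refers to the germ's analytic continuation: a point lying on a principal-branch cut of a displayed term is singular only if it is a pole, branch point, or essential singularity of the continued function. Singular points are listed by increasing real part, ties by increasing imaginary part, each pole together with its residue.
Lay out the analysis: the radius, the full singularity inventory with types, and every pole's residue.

Radius of convergence at 0: 1/3.
At -3/2: a logarithmic branch point.
At 1/3: an algebraic (square-root) branch point.

Branch term (16/7)*log(1 - j/(-3/2)): its argument vanishes at j = -3/2, a logarithmic branch point, modulus 3/2.
Branch term (17/4)*sqrt(1 - j/(1/3)): its argument vanishes at j = 1/3, a square-root branch point, modulus 1/3.
The radius of convergence is the smallest modulus among the singular points: 1/3.
List the singular points by increasing real part (a conjugate pair: the negative imaginary part first).


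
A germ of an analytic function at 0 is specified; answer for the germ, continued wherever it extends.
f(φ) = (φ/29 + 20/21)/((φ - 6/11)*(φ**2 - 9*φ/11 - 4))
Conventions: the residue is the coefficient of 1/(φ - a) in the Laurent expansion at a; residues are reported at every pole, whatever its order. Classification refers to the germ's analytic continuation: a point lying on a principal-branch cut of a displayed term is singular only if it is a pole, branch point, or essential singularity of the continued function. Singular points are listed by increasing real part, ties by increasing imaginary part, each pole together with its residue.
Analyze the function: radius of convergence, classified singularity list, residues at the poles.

Radius of convergence at 0: 6/11.
At 9/22 - (1/22)*sqrt(2017): a pole of order 1; residue 35783/305718 - (74437/205544402)*sqrt(2017).
At 6/11: a pole of order 1; residue -35783/152859.
At 9/22 + (1/22)*sqrt(2017): a pole of order 1; residue 35783/305718 + (74437/205544402)*sqrt(2017).


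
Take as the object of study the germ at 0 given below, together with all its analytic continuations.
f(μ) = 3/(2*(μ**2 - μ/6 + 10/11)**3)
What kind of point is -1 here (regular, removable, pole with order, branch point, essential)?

The point is a regular point.

Denominator factors: μ**2 - μ/6 + 10/11 = 137/66 at μ = -1 — none vanishes.
So the germ continues analytically to -1.


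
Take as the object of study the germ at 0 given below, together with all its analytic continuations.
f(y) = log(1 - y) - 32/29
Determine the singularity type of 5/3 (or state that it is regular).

There is no denominator, hence no pole anywhere.
Branch term log(1 - y/(1)): argument at 5/3 is -2/3, nonzero, so 5/3 is not its branch point (a point on a principal cut is still regular for the continued germ).
So the germ continues analytically to 5/3.

The point is a regular point.


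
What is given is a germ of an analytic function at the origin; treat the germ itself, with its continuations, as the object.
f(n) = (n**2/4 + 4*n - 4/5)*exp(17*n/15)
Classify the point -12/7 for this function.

There is no denominator, hence no pole anywhere.
The factor exp(17*n/15) is entire.
So the germ continues analytically to -12/7.

The point is a regular point.


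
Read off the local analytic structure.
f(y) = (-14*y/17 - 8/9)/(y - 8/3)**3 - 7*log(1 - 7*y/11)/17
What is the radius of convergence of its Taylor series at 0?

Denominator factor (y - 8/3)^3: pole of order 3 at 8/3, modulus 8/3.
Branch term (-7/17)*log(1 - y/(11/7)): its argument vanishes at y = 11/7, a logarithmic branch point, modulus 11/7.
The radius of convergence is the smallest modulus among the singular points: 11/7.

The radius of convergence is 11/7.


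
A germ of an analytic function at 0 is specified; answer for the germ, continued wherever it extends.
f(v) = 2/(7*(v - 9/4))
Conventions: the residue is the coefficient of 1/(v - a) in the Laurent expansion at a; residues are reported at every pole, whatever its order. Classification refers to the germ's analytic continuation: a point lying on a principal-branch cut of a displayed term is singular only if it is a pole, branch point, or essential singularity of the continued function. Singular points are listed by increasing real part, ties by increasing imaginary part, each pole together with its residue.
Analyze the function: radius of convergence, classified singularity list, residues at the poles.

Denominator factor (v - 9/4): pole of order 1 at 9/4, modulus 9/4.
The radius of convergence is the smallest modulus among the singular points: 9/4.
At the order-1 pole 9/4 set g(v) = (v - (9/4))*f(v) = 2/7.
Simple pole: residue = g(a) at a = 9/4, which is 2/7.

Radius of convergence at 0: 9/4.
At 9/4: a pole of order 1; residue 2/7.


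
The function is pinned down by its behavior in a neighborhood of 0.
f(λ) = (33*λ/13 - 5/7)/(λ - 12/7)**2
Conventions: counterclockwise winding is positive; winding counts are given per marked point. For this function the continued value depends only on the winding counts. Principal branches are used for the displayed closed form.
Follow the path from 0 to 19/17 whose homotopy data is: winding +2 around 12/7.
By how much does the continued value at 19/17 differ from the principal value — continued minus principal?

Continued minus principal equals 0.

The function is rational, hence single-valued: continuing it around any pole returns the same value, so the difference is 0.


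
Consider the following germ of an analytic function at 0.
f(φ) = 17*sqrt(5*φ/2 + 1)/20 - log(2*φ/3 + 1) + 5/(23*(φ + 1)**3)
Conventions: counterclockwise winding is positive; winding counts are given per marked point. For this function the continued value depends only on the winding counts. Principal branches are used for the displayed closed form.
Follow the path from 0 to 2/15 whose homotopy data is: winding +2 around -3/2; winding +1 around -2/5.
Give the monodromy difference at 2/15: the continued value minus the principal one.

Continued minus principal equals (-(17/15)*sqrt(3)) - ((4)*pi)*i.

The rational part is single-valued and drops out of the difference; each branch term changes only by its own monodromy.
(-1)*log(1 - φ/(-3/2)): each positive loop around -3/2 adds 2*pi*i to the log, so winding +2 contributes (-1)*(2)*2*pi*i = -(4)*pi*i.
(17/20)*sqrt(1 - φ/(-2/5)): winding +1 is odd, the square root flips sign, contributing -2*(17/20)*sqrt(1 - (2/15)/(-2/5)) = -2*(17/20)*sqrt(4/3) = -(17/15)*sqrt(3).
Summing the contributions at φ = 2/15 gives (-(17/15)*sqrt(3)) - ((4)*pi)*i.


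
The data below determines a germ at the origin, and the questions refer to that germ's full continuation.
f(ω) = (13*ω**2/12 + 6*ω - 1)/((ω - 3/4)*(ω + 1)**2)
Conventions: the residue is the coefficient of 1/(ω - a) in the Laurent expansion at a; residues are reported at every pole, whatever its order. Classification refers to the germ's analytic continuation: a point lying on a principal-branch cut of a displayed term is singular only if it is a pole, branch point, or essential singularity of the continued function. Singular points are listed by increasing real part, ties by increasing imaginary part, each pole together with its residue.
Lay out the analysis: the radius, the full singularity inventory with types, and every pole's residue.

Radius of convergence at 0: 3/4.
At -1: a pole of order 2; residue -38/147.
At 3/4: a pole of order 1; residue 263/196.

Denominator factor (ω - 3/4): pole of order 1 at 3/4, modulus 3/4.
Denominator factor (ω + 1)^2: pole of order 2 at -1, modulus 1.
The radius of convergence is the smallest modulus among the singular points: 3/4.
At the order-2 pole -1 set g(ω) = (ω - (-1))^2*f(ω) = (13*ω**2/12 + 6*ω - 1)/(ω - 3/4).
Order-2 pole: residue = g'(a); g'(-1) = -38/147, so the residue is -38/147.
At the order-1 pole 3/4 set g(ω) = (ω - (3/4))*f(ω) = (13*ω**2/12 + 6*ω - 1)/(ω + 1)**2.
Simple pole: residue = g(a) at a = 3/4, which is 263/196.
List the singular points by increasing real part (a conjugate pair: the negative imaginary part first).


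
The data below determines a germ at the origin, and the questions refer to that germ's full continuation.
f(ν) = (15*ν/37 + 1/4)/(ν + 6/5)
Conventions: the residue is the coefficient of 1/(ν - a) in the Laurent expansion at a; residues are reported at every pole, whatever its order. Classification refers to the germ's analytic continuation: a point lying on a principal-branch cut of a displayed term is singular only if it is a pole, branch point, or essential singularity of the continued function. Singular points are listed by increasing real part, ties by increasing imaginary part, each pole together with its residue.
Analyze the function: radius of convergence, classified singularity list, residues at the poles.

Radius of convergence at 0: 6/5.
At -6/5: a pole of order 1; residue -35/148.

Denominator factor (ν + 6/5): pole of order 1 at -6/5, modulus 6/5.
The radius of convergence is the smallest modulus among the singular points: 6/5.
At the order-1 pole -6/5 set g(ν) = (ν - (-6/5))*f(ν) = 15*ν/37 + 1/4.
Simple pole: residue = g(a) at a = -6/5, which is -35/148.


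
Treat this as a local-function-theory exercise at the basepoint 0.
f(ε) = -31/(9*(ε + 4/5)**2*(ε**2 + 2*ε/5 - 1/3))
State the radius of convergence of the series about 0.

Denominator factor (ε**2 + 2*ε/5 - 1/3): discriminant 112/75, real irrational roots -1/5 + (2/15)*sqrt(21) and -1/5 - (2/15)*sqrt(21); poles of order 1, moduli -1/5 + (2/15)*sqrt(21) and 1/5 + (2/15)*sqrt(21).
Denominator factor (ε + 4/5)^2: pole of order 2 at -4/5, modulus 4/5.
The radius of convergence is the smallest modulus among the singular points: -1/5 + (2/15)*sqrt(21).

The radius of convergence is -1/5 + (2/15)*sqrt(21).


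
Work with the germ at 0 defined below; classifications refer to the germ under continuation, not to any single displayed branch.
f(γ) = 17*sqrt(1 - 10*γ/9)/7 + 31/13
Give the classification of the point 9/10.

The term (17/7)*sqrt(1 - γ/(9/10)) has argument 1 - 9/10/(9/10) = 0 at 9/10: a square-root (algebraic, two-sheeted) branch point; the remaining terms are analytic or single-valued there.

The point is an algebraic (square-root) branch point.


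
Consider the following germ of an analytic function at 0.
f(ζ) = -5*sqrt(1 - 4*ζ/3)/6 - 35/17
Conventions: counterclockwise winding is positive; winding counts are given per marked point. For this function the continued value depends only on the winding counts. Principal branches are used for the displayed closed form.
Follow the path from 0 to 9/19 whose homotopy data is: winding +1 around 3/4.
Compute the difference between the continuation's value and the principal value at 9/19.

Continued minus principal equals (5/57)*sqrt(133).

The rational part is single-valued and drops out of the difference; each branch term changes only by its own monodromy.
(-5/6)*sqrt(1 - ζ/(3/4)): winding +1 is odd, the square root flips sign, contributing -2*(-5/6)*sqrt(1 - (9/19)/(3/4)) = -2*(-5/6)*sqrt(7/19) = (5/57)*sqrt(133).
Summing the contributions at ζ = 9/19 gives (5/57)*sqrt(133).


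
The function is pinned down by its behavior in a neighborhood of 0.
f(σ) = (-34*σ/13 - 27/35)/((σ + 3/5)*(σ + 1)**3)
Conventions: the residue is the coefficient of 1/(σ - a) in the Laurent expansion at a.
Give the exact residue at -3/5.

At the order-1 pole -3/5 set g(σ) = (σ - (-3/5))*f(σ) = (-34*σ/13 - 27/35)/(σ + 1)**3.
Simple pole: residue = g(a) at a = -3/5, which is 9075/728.

The residue is 9075/728.


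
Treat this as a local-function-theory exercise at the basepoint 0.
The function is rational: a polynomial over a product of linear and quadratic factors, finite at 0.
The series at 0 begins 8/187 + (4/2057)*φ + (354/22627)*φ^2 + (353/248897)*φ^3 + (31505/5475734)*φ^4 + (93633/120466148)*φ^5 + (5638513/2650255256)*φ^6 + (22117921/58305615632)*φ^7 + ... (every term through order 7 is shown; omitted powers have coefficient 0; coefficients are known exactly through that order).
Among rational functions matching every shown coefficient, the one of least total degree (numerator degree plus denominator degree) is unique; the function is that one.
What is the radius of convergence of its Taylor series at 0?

No rational of total degree below 2 reproduces all 8 coefficients; solving the [0/2] Pade equations on them gives f(φ) = -2/(17*(φ**2 + φ/8 - 11/4)), whose expansion matches every shown term.
Denominator factor (φ**2 + φ/8 - 11/4): discriminant 705/64, real irrational roots -1/16 + (1/16)*sqrt(705) and -1/16 - (1/16)*sqrt(705); poles of order 1, moduli -1/16 + (1/16)*sqrt(705) and 1/16 + (1/16)*sqrt(705).
The radius of convergence is the smallest modulus among the singular points: -1/16 + (1/16)*sqrt(705).

The radius of convergence is -1/16 + (1/16)*sqrt(705).


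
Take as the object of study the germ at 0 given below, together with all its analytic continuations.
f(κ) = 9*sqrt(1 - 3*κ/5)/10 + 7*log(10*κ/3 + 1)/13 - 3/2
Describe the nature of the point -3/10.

The term (7/13)*log(1 - κ/(-3/10)) has argument 1 - -3/10/(-3/10) = 0 at -3/10: a logarithmic (infinitely-sheeted) branch point; the remaining terms are analytic or single-valued there.

The point is a logarithmic branch point.


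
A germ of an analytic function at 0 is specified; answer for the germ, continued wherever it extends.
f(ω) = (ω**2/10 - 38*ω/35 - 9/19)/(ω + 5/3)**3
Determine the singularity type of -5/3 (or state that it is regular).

The point is a pole of order 3.

The denominator factor ω + 5/3 vanishes at -5/3 and appears to the power 3; the numerator there equals 3863/2394, nonzero, and no other factor vanishes.
Hence a pole whose order is the multiplicity, 3.


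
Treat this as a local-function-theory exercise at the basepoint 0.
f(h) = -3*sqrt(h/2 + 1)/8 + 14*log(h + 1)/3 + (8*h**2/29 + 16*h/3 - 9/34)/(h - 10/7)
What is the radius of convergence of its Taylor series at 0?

Denominator factor (h - 10/7): pole of order 1 at 10/7, modulus 10/7.
Branch term (14/3)*log(1 - h/(-1)): its argument vanishes at h = -1, a logarithmic branch point, modulus 1.
Branch term (-3/8)*sqrt(1 - h/(-2)): its argument vanishes at h = -2, a square-root branch point, modulus 2.
The radius of convergence is the smallest modulus among the singular points: 1.

The radius of convergence is 1.


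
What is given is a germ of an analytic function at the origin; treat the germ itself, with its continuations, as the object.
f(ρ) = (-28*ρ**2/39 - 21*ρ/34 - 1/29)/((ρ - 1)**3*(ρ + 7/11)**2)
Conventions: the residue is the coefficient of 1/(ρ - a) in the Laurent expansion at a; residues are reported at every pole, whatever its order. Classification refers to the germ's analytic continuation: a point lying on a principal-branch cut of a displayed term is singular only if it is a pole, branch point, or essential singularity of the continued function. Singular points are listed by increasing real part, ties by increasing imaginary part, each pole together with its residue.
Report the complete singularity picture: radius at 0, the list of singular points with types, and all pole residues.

Denominator factor (ρ + 7/11)^2: pole of order 2 at -7/11, modulus 7/11.
Denominator factor (ρ - 1)^3: pole of order 3 at 1, modulus 1.
The radius of convergence is the smallest modulus among the singular points: 7/11.
At the order-2 pole -7/11 set g(ρ) = (ρ - (-7/11))^2*f(ρ) = (-28*ρ**2/39 - 21*ρ/34 - 1/29)/(ρ - 1)**3.
Order-2 pole: residue = g'(a); g'(-7/11) = -129118495/1345582368, so the residue is -129118495/1345582368.
At the order-3 pole 1 set g(ρ) = (ρ - (1))^3*f(ρ) = (-28*ρ**2/39 - 21*ρ/34 - 1/29)/(ρ + 7/11)**2.
Order-3 pole: residue = g''(a)/2; g''(1) = 129118495/672791184, so the residue is 129118495/1345582368.
List the singular points by increasing real part (a conjugate pair: the negative imaginary part first).

Radius of convergence at 0: 7/11.
At -7/11: a pole of order 2; residue -129118495/1345582368.
At 1: a pole of order 3; residue 129118495/1345582368.


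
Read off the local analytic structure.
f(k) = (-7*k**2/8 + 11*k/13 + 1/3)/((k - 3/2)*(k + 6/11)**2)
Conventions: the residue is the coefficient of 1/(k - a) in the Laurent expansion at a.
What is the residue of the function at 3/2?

At the order-1 pole 3/2 set g(k) = (k - (3/2))*f(k) = (-7*k**2/8 + 11*k/13 + 1/3)/(k + 6/11)**2.
Simple pole: residue = g(a) at a = 3/2, which is -55297/631800.

The residue is -55297/631800.


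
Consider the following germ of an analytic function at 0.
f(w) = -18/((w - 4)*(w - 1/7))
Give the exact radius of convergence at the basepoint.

Denominator factor (w - 4): pole of order 1 at 4, modulus 4.
Denominator factor (w - 1/7): pole of order 1 at 1/7, modulus 1/7.
The radius of convergence is the smallest modulus among the singular points: 1/7.

The radius of convergence is 1/7.


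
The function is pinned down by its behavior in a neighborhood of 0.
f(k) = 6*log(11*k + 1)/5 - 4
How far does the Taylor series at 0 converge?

The radius of convergence is 1/11.

Branch term (6/5)*log(1 - k/(-1/11)): its argument vanishes at k = -1/11, a logarithmic branch point, modulus 1/11.
The radius of convergence is the smallest modulus among the singular points: 1/11.


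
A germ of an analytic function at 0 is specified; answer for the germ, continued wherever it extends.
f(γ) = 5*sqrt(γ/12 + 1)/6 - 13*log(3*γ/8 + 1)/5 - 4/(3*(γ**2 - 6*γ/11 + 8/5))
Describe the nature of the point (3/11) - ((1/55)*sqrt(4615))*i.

The point is a pole of order 1.

The denominator factor γ**2 - 6*γ/11 + 8/5 vanishes at (3/11) - ((1/55)*sqrt(4615))*i and appears to the power 1; the numerator there equals -4/3, nonzero, and no other factor vanishes.
The branch terms are analytic at this point.
Hence a pole whose order is the multiplicity, 1.


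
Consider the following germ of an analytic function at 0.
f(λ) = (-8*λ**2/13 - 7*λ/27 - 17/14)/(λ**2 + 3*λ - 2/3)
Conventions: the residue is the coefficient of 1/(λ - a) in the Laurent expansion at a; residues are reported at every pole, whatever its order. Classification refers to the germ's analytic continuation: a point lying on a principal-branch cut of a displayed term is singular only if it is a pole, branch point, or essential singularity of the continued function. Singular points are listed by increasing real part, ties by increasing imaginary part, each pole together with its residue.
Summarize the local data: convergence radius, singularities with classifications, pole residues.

Denominator factor (λ**2 + 3*λ - 2/3): discriminant 35/3, real irrational roots -3/2 + (1/6)*sqrt(105) and -3/2 - (1/6)*sqrt(105); poles of order 1, moduli -3/2 + (1/6)*sqrt(105) and 3/2 + (1/6)*sqrt(105).
The radius of convergence is the smallest modulus among the singular points: -3/2 + (1/6)*sqrt(105).
The factor λ**2 + 3*λ - 2/3 splits as (λ - a)(λ - a') with a = -3/2 - (1/6)*sqrt(105), a' = -3/2 + (1/6)*sqrt(105). At the order-1 pole a set g(λ) = (λ - a)*f(λ) = [-8*λ**2/13 - 7*λ/27 - 17/14] / (λ - a').
Simple pole: residue = g(a) at a = -3/2 - (1/6)*sqrt(105), which is 557/702 + (656/5733)*sqrt(105).
The factor λ**2 + 3*λ - 2/3 splits as (λ - a)(λ - a') with a = -3/2 + (1/6)*sqrt(105), a' = -3/2 - (1/6)*sqrt(105). At the order-1 pole a set g(λ) = (λ - a)*f(λ) = [-8*λ**2/13 - 7*λ/27 - 17/14] / (λ - a').
Simple pole: residue = g(a) at a = -3/2 + (1/6)*sqrt(105), which is 557/702 - (656/5733)*sqrt(105).
List the singular points by increasing real part (a conjugate pair: the negative imaginary part first).

Radius of convergence at 0: -3/2 + (1/6)*sqrt(105).
At -3/2 - (1/6)*sqrt(105): a pole of order 1; residue 557/702 + (656/5733)*sqrt(105).
At -3/2 + (1/6)*sqrt(105): a pole of order 1; residue 557/702 - (656/5733)*sqrt(105).


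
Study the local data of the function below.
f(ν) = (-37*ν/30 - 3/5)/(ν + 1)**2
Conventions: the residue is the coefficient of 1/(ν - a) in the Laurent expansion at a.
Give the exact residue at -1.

The residue is -37/30.

At the order-2 pole -1 set g(ν) = (ν - (-1))^2*f(ν) = -37*ν/30 - 3/5.
Order-2 pole: residue = g'(a); g'(-1) = -37/30, so the residue is -37/30.


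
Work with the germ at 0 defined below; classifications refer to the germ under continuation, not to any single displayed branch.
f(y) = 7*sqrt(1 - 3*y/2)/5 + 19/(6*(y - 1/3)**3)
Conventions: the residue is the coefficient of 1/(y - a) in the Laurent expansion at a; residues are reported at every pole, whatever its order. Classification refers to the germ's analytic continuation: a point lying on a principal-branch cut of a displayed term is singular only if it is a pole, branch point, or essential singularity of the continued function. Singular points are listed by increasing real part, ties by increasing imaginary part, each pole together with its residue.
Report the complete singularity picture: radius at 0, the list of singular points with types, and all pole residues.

Denominator factor (y - 1/3)^3: pole of order 3 at 1/3, modulus 1/3.
Branch term (7/5)*sqrt(1 - y/(2/3)): its argument vanishes at y = 2/3, a square-root branch point, modulus 2/3.
The radius of convergence is the smallest modulus among the singular points: 1/3.
The branch term is analytic at 1/3 and contributes nothing to the residue; only the rational part matters.
At the order-3 pole 1/3 set g(y) = (y - (1/3))^3*(rational part) = 19/6.
Order-3 pole: residue = g''(a)/2; g''(1/3) = 0, so the residue is 0.
List the singular points by increasing real part (a conjugate pair: the negative imaginary part first).

Radius of convergence at 0: 1/3.
At 1/3: a pole of order 3; residue 0.
At 2/3: an algebraic (square-root) branch point.


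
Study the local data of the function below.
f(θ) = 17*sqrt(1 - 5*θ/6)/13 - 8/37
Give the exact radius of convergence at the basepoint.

Branch term (17/13)*sqrt(1 - θ/(6/5)): its argument vanishes at θ = 6/5, a square-root branch point, modulus 6/5.
The radius of convergence is the smallest modulus among the singular points: 6/5.

The radius of convergence is 6/5.


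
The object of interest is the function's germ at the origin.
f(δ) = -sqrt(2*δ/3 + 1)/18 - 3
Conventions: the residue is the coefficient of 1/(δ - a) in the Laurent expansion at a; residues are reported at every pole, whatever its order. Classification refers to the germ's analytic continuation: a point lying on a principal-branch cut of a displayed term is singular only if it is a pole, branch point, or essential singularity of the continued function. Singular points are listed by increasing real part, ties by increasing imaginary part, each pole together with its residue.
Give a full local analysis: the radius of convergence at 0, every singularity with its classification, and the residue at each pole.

Radius of convergence at 0: 3/2.
At -3/2: an algebraic (square-root) branch point.

Branch term (-1/18)*sqrt(1 - δ/(-3/2)): its argument vanishes at δ = -3/2, a square-root branch point, modulus 3/2.
The radius of convergence is the smallest modulus among the singular points: 3/2.


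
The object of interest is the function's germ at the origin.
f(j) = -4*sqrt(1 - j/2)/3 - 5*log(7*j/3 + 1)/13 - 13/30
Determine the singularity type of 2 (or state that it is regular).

The point is an algebraic (square-root) branch point.

The term (-4/3)*sqrt(1 - j/(2)) has argument 1 - 2/(2) = 0 at 2: a square-root (algebraic, two-sheeted) branch point; the remaining terms are analytic or single-valued there.


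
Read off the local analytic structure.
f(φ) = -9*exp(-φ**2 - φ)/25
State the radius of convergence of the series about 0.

The radius of convergence is infinite.

The factor exp(-φ**2 - φ) is entire and contributes no finite singular point.
The polynomial part has no poles.
No finite singular points: the Taylor series at 0 converges everywhere.


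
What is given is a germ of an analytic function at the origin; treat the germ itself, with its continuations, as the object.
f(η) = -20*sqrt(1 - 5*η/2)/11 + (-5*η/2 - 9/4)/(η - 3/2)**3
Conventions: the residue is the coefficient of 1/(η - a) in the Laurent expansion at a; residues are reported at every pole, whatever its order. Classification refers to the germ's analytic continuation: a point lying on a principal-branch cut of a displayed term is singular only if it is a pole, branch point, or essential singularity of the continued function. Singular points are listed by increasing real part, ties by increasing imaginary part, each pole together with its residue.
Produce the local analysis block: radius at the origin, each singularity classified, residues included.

Denominator factor (η - 3/2)^3: pole of order 3 at 3/2, modulus 3/2.
Branch term (-20/11)*sqrt(1 - η/(2/5)): its argument vanishes at η = 2/5, a square-root branch point, modulus 2/5.
The radius of convergence is the smallest modulus among the singular points: 2/5.
The branch term is analytic at 3/2 and contributes nothing to the residue; only the rational part matters.
At the order-3 pole 3/2 set g(η) = (η - (3/2))^3*(rational part) = -5*η/2 - 9/4.
Order-3 pole: residue = g''(a)/2; g''(3/2) = 0, so the residue is 0.
List the singular points by increasing real part (a conjugate pair: the negative imaginary part first).

Radius of convergence at 0: 2/5.
At 2/5: an algebraic (square-root) branch point.
At 3/2: a pole of order 3; residue 0.


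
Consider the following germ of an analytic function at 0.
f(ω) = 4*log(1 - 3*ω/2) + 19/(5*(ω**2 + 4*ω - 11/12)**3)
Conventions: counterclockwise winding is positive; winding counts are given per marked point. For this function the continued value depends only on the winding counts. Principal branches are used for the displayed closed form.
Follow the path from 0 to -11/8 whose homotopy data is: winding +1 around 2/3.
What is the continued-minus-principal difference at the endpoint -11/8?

The rational part is single-valued and drops out of the difference; each branch term changes only by its own monodromy.
(4)*log(1 - ω/(2/3)): each positive loop around 2/3 adds 2*pi*i to the log, so winding +1 contributes (4)*(1)*2*pi*i = (8)*pi*i.
Summing the contributions at ω = -11/8 gives (8)*pi*i.

Continued minus principal equals (8)*pi*i.


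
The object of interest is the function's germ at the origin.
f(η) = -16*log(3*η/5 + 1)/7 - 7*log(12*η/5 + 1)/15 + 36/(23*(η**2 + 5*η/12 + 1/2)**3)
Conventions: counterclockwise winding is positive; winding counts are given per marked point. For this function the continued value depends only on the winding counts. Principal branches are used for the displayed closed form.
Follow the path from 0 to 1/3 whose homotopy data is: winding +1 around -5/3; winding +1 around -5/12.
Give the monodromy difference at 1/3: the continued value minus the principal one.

The rational part is single-valued and drops out of the difference; each branch term changes only by its own monodromy.
(-16/7)*log(1 - η/(-5/3)): each positive loop around -5/3 adds 2*pi*i to the log, so winding +1 contributes (-16/7)*(1)*2*pi*i = -(32/7)*pi*i.
(-7/15)*log(1 - η/(-5/12)): each positive loop around -5/12 adds 2*pi*i to the log, so winding +1 contributes (-7/15)*(1)*2*pi*i = -(14/15)*pi*i.
Summing the contributions at η = 1/3 gives -(578/105)*pi*i.

Continued minus principal equals -(578/105)*pi*i.


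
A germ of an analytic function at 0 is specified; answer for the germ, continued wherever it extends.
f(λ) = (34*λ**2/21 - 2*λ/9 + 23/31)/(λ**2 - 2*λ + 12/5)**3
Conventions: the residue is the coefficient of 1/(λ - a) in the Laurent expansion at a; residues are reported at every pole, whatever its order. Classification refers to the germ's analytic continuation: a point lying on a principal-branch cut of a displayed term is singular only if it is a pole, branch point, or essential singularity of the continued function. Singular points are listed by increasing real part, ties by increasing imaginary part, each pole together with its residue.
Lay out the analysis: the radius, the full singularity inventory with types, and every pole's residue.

Radius of convergence at 0: (2/5)*sqrt(15).
At (1) - ((1/5)*sqrt(35))*i: a pole of order 3; residue ((47105/1190896)*sqrt(35))*i.
At (1) + ((1/5)*sqrt(35))*i: a pole of order 3; residue -((47105/1190896)*sqrt(35))*i.


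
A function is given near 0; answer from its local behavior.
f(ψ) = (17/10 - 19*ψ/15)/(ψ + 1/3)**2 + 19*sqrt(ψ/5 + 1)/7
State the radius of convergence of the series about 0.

Denominator factor (ψ + 1/3)^2: pole of order 2 at -1/3, modulus 1/3.
Branch term (19/7)*sqrt(1 - ψ/(-5)): its argument vanishes at ψ = -5, a square-root branch point, modulus 5.
The radius of convergence is the smallest modulus among the singular points: 1/3.

The radius of convergence is 1/3.
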